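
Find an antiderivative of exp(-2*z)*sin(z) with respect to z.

Let I denote the integral. Integrate by parts with u = sin(z), dv = exp(-2*z) dz, so v = -exp(-2*z)/2: I = -exp(-2*z)*sin(z)/2 + (1/2)·∫ exp(-2*z)*cos(z) dz.
Apply parts again with u = cos(z), dv = exp(-2*z) dz: ∫ exp(-2*z)*cos(z) dz = -exp(-2*z)*cos(z)/2 − (1/2)·I. Substituting back brings back I: I = -exp(-2*z)*sin(z)/2 - exp(-2*z)*cos(z)/4 − (1/4)·I.
Solving for I: (1 + 1/4)·I equals the remaining terms, so I = (4/5)·(-exp(-2*z)*sin(z)/2 - exp(-2*z)*cos(z)/4).

-2*exp(-2*z)*sin(z)/5 - exp(-2*z)*cos(z)/5 + C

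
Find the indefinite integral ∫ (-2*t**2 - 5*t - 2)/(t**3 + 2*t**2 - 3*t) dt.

Factor the denominator: t*(t - 1)*(t + 3).
Partial-fraction decomposition: -5/(12*(t + 3)) - 9/(4*(t - 1)) + 2/(3*t).
Integrate each term: A/(t−a) contributes A·log|t−a|.

2*log(t)/3 - 9*log(t - 1)/4 - 5*log(t + 3)/12 + C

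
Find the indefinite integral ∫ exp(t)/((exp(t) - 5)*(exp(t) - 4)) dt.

Let u = e^t, du = e^t dt.
The integral becomes ∫ du/((u-4)(u-5)); decompose into partial fractions.

log(exp(t) - 5) - log(exp(t) - 4) + C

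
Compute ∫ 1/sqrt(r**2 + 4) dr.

log(r + sqrt(r**2 + 4)) + C

Substitute r = 2·tan(θ), so dr = 2·sec(θ)^2 dθ and the radical becomes sqrt(r**2 + 4) = 2·sec(θ) by the Pythagorean identity.
Integrate the resulting trig expression in θ, then back-substitute tan(θ) = r/2, sec(θ) = sqrt(r**2 + 4)/2 (absorbing any constant into C).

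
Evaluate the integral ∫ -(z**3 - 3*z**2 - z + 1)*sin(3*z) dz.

z**3*cos(3*z)/3 - z**2*sin(3*z)/3 - z**2*cos(3*z) + 2*z*sin(3*z)/3 - 5*z*cos(3*z)/9 + 5*sin(3*z)/27 + 5*cos(3*z)/9 + C

Use integration by parts with u = z**3 - 3*z**2 - z + 1, dv = -sin(3*z) dz, so v = cos(3*z)/3.
Apply parts 3 times (tabular method): alternate signs, differentiate u down to 0, integrate dv up.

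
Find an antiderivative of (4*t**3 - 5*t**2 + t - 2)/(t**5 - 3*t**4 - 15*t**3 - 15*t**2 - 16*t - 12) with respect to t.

86*log(t - 6)/259 + 6*log(t + 1)/7 - 7*log(t + 2)/5 + 39*log(t**2 + 1)/370 + 12*atan(t)/185 + C

Factor the denominator: (t - 6)*(t + 1)*(t + 2)*(t**2 + 1).
Partial-fraction decomposition: 3*(13*t + 4)/(185*(t**2 + 1)) - 7/(5*(t + 2)) + 6/(7*(t + 1)) + 86/(259*(t - 6)).
Integrate each term; A/(t−a) gives A·log|t−a|; the (Bt+D)/(t²+p²) term gives a log and an atan.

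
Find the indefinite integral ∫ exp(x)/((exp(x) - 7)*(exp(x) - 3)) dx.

log(exp(x) - 7)/4 - log(exp(x) - 3)/4 + C

Let u = e^x, du = e^x dx.
The integral becomes ∫ du/((u-7)(u-3)); decompose into partial fractions.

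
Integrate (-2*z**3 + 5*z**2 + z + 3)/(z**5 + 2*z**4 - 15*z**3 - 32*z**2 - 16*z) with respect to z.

Factor the denominator: z*(z - 4)*(z + 1)**2*(z + 4).
Partial-fraction decomposition: 23/(32*(z + 4)) - 12/(25*(z + 1)) + 3/(5*(z + 1)**2) - 41/(800*(z - 4)) - 3/(16*z).
Integrate each term; A/(z−a) gives A·log|z−a|; A/(z−a)² gives −A/(z−a).

-3*log(z)/16 - 41*log(z - 4)/800 - 12*log(z + 1)/25 + 23*log(z + 4)/32 - 3/(5*z + 5) + C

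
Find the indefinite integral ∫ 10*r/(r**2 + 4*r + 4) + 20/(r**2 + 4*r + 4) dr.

5*log(r**2 + 4*r + 4) + C

Let u = r**2 + 4*r + 4, so du = (2*r + 4) dr.
Rewriting, the integral becomes 5·∫ 1/u du = 5·log(u).
Substituting back, u = r**2 + 4*r + 4.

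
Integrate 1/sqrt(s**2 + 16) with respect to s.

log(s + sqrt(s**2 + 16)) + C

Substitute s = 4·tan(θ), so ds = 4·sec(θ)^2 dθ and the radical becomes sqrt(s**2 + 16) = 4·sec(θ) by the Pythagorean identity.
Integrate the resulting trig expression in θ, then back-substitute tan(θ) = s/4, sec(θ) = sqrt(s**2 + 16)/4 (absorbing any constant into C).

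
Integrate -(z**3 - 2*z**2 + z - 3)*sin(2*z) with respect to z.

Use integration by parts with u = z**3 - 2*z**2 + z - 3, dv = -sin(2*z) dz, so v = cos(2*z)/2.
Apply parts 3 times (tabular method): alternate signs, differentiate u down to 0, integrate dv up.

z**3*cos(2*z)/2 - 3*z**2*sin(2*z)/4 - z**2*cos(2*z) + z*sin(2*z) - z*cos(2*z)/4 + sin(2*z)/8 - cos(2*z) + C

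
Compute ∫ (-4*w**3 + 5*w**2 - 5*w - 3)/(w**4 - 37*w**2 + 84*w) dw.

-log(w)/28 - 199*log(w - 4)/44 + 27*log(w - 3)/10 - 1649*log(w + 7)/770 + C

Factor the denominator: w*(w - 4)*(w - 3)*(w + 7).
Partial-fraction decomposition: -1649/(770*(w + 7)) + 27/(10*(w - 3)) - 199/(44*(w - 4)) - 1/(28*w).
Integrate each term: A/(w−a) contributes A·log|w−a|.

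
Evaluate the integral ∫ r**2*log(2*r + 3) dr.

Use integration by parts with u = log(2*r + 3), dv = r**2 dr.
Then du = 2/(2*r + 3) dr and v = r**3/3.

r**3*log(2*r + 3)/3 - r**3/9 + r**2/4 - 3*r/4 + 9*log(2*r + 3)/8 + C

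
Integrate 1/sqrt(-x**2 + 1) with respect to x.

Substitute x = sin(θ), so dx = cos(θ) dθ and the radical becomes sqrt(-x**2 + 1) = cos(θ) by the Pythagorean identity.
Integrate the resulting trig expression in θ, then back-substitute θ = asin(x), sin(θ) = x, cos(θ) = sqrt(-x**2 + 1) (absorbing any constant into C).

asin(x) + C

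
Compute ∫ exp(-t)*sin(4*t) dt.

-exp(-t)*sin(4*t)/17 - 4*exp(-t)*cos(4*t)/17 + C

Let I denote the integral. Integrate by parts with u = sin(4*t), dv = exp(-t) dt, so v = -exp(-t): I = -exp(-t)*sin(4*t) + 4·∫ exp(-t)*cos(4*t) dt.
Apply parts again with u = cos(4*t), dv = exp(-t) dt: ∫ exp(-t)*cos(4*t) dt = -exp(-t)*cos(4*t) − 4·I. Substituting back brings back I: I = -exp(-t)*sin(4*t) - 4*exp(-t)*cos(4*t) − 16·I.
Solving for I: (1 + 16)·I equals the remaining terms, so I = (1/17)·(-exp(-t)*sin(4*t) - 4*exp(-t)*cos(4*t)).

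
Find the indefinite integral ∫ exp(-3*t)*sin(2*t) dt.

-3*exp(-3*t)*sin(2*t)/13 - 2*exp(-3*t)*cos(2*t)/13 + C

Let I denote the integral. Integrate by parts with u = sin(2*t), dv = exp(-3*t) dt, so v = -exp(-3*t)/3: I = -exp(-3*t)*sin(2*t)/3 + (2/3)·∫ exp(-3*t)*cos(2*t) dt.
Apply parts again with u = cos(2*t), dv = exp(-3*t) dt: ∫ exp(-3*t)*cos(2*t) dt = -exp(-3*t)*cos(2*t)/3 − (2/3)·I. Substituting back brings back I: I = -exp(-3*t)*sin(2*t)/3 - 2*exp(-3*t)*cos(2*t)/9 − (4/9)·I.
Solving for I: (1 + 4/9)·I equals the remaining terms, so I = (9/13)·(-exp(-3*t)*sin(2*t)/3 - 2*exp(-3*t)*cos(2*t)/9).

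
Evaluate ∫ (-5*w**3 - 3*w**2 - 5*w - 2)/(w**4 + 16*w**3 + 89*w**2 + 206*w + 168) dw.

18*log(w + 2)/5 - 121*log(w + 3)/4 + 145*log(w + 4)/3 - 1601*log(w + 7)/60 + C

Factor the denominator: (w + 2)*(w + 3)*(w + 4)*(w + 7).
Partial-fraction decomposition: -1601/(60*(w + 7)) + 145/(3*(w + 4)) - 121/(4*(w + 3)) + 18/(5*(w + 2)).
Integrate each term: A/(w−a) contributes A·log|w−a|.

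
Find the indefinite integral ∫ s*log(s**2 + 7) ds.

Let u = s**2 + 7, so du = (2*s) ds.
The integral becomes (1/2)·∫ log(u) du; integrate by parts with u′=log(u), dv′=du.

s**2*log(s**2 + 7)/2 - s**2/2 + 7*log(s**2 + 7)/2 + C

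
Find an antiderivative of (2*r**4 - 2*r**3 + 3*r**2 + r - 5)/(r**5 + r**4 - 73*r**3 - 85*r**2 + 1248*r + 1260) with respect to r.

4265*log(r - 7)/2704 - 1075*log(r - 5)/1452 + log(r + 1)/1200 + 594162*log(r + 6)/511225 + 3121/(715*r + 4290) + C

Factor the denominator: (r - 7)*(r - 5)*(r + 1)*(r + 6)**2.
Partial-fraction decomposition: 594162/(511225*(r + 6)) - 3121/(715*(r + 6)**2) + 1/(1200*(r + 1)) - 1075/(1452*(r - 5)) + 4265/(2704*(r - 7)).
Integrate each term; A/(r−a) gives A·log|r−a|; A/(r−a)² gives −A/(r−a).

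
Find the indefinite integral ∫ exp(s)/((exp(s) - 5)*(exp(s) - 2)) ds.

Let u = e^s, du = e^s ds.
The integral becomes ∫ du/((u-5)(u-2)); decompose into partial fractions.

log(exp(s) - 5)/3 - log(exp(s) - 2)/3 + C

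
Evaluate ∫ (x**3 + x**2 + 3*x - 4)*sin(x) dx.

Use integration by parts with u = x**3 + x**2 + 3*x - 4, dv = sin(x) dx, so v = -cos(x).
Apply parts 3 times (tabular method): alternate signs, differentiate u down to 0, integrate dv up.

-x**3*cos(x) + 3*x**2*sin(x) - x**2*cos(x) + 2*x*sin(x) + 3*x*cos(x) - 3*sin(x) + 6*cos(x) + C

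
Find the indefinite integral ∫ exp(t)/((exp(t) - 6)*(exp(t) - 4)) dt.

log(exp(t) - 6)/2 - log(exp(t) - 4)/2 + C

Let u = e^t, du = e^t dt.
The integral becomes ∫ du/((u-4)(u-6)); decompose into partial fractions.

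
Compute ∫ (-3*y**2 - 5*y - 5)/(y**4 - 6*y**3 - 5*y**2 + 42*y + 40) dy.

-5*log(y - 5)/2 + 73*log(y - 4)/30 - log(y + 1)/10 + log(y + 2)/6 + C

Factor the denominator: (y - 5)*(y - 4)*(y + 1)*(y + 2).
Partial-fraction decomposition: 1/(6*(y + 2)) - 1/(10*(y + 1)) + 73/(30*(y - 4)) - 5/(2*(y - 5)).
Integrate each term: A/(y−a) contributes A·log|y−a|.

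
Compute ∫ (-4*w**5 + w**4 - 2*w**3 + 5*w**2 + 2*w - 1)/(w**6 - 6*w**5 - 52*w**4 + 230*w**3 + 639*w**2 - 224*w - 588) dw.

-14570825*log(w - 7)/5256576 + log(w - 1)/1512 - 9*log(w + 1)/640 + 175*log(w + 2)/972 - 32999*log(w + 6)/23660 + 65255/(5616*w - 39312) + C

Factor the denominator: (w - 7)**2*(w - 1)*(w + 1)*(w + 2)*(w + 6).
Partial-fraction decomposition: -32999/(23660*(w + 6)) + 175/(972*(w + 2)) - 9/(640*(w + 1)) + 1/(1512*(w - 1)) - 14570825/(5256576*(w - 7)) - 65255/(5616*(w - 7)**2).
Integrate each term; A/(w−a) gives A·log|w−a|; A/(w−a)² gives −A/(w−a).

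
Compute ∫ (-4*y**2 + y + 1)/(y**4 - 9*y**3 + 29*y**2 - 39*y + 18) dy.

Factor the denominator: (y - 3)**2*(y - 2)*(y - 1).
Partial-fraction decomposition: 1/(2*(y - 1)) - 13/(y - 2) + 25/(2*(y - 3)) - 16/(y - 3)**2.
Integrate each term; A/(y−a) gives A·log|y−a|; A/(y−a)² gives −A/(y−a).

25*log(y - 3)/2 - 13*log(y - 2) + log(y - 1)/2 + 16/(y - 3) + C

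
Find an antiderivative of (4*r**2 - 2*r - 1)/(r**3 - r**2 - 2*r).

log(r)/2 + 11*log(r - 2)/6 + 5*log(r + 1)/3 + C

Factor the denominator: r*(r - 2)*(r + 1).
Partial-fraction decomposition: 5/(3*(r + 1)) + 11/(6*(r - 2)) + 1/(2*r).
Integrate each term: A/(r−a) contributes A·log|r−a|.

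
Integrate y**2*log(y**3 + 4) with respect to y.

Let u = y**3 + 4, so du = (3*y**2) dy.
The integral becomes (1/3)·∫ log(u) du; integrate by parts with u′=log(u), dv′=du.

y**3*log(y**3 + 4)/3 - y**3/3 + 4*log(y**3 + 4)/3 + C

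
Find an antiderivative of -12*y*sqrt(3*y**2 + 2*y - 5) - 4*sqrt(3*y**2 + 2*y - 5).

Let u = 3*y**2 + 2*y - 5, so du = (6*y + 2) dy.
Rewriting, the integral becomes -2·∫ √u du = -2·(2/3)u^(3/2).
Substituting back, u = 3*y**2 + 2*y - 5.

-4*(3*y**2 + 2*y - 5)**(3/2)/3 + C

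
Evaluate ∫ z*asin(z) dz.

Use integration by parts with u = arcsin(z), dv = z dz.
Then du = 1/sqrt(-z**2 + 1) dz.

z**2*asin(z)/2 + z*sqrt(-z**2 + 1)/4 - asin(z)/4 + C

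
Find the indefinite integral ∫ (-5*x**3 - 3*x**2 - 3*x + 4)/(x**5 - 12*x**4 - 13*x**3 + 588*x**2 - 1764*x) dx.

-log(x)/441 - 1879*log(x - 7)/98 + 29020*log(x - 6)/1521 + 1593*log(x + 7)/16562 - 601/(39*x - 234) + C

Factor the denominator: x*(x - 7)*(x - 6)**2*(x + 7).
Partial-fraction decomposition: 1593/(16562*(x + 7)) + 29020/(1521*(x - 6)) + 601/(39*(x - 6)**2) - 1879/(98*(x - 7)) - 1/(441*x).
Integrate each term; A/(x−a) gives A·log|x−a|; A/(x−a)² gives −A/(x−a).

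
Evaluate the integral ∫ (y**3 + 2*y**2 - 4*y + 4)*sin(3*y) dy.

-y**3*cos(3*y)/3 + y**2*sin(3*y)/3 - 2*y**2*cos(3*y)/3 + 4*y*sin(3*y)/9 + 14*y*cos(3*y)/9 - 14*sin(3*y)/27 - 32*cos(3*y)/27 + C

Use integration by parts with u = y**3 + 2*y**2 - 4*y + 4, dv = sin(3*y) dy, so v = -cos(3*y)/3.
Apply parts 3 times (tabular method): alternate signs, differentiate u down to 0, integrate dv up.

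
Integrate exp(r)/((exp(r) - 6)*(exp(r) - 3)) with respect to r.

Let u = e^r, du = e^r dr.
The integral becomes ∫ du/((u-3)(u-6)); decompose into partial fractions.

log(exp(r) - 6)/3 - log(exp(r) - 3)/3 + C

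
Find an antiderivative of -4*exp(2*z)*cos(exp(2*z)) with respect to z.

Let u = exp(2*z), so du = (2*exp(2*z)) dz.
Rewriting, the integral becomes -2·∫ cos(u) du = -2·sin(u).
Substituting back, u = exp(2*z).

-2*sin(exp(2*z)) + C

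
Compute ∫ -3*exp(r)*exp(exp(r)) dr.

-3*exp(exp(r)) + C

Let u = exp(r), so du = (exp(r)) dr.
Rewriting, the integral becomes -3·∫ e^u du = -3·e^u.
Substituting back, u = exp(r).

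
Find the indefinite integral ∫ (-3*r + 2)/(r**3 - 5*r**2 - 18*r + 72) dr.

Factor the denominator: (r - 6)*(r - 3)*(r + 4).
Partial-fraction decomposition: 1/(5*(r + 4)) + 1/(3*(r - 3)) - 8/(15*(r - 6)).
Integrate each term: A/(r−a) contributes A·log|r−a|.

-8*log(r - 6)/15 + log(r - 3)/3 + log(r + 4)/5 + C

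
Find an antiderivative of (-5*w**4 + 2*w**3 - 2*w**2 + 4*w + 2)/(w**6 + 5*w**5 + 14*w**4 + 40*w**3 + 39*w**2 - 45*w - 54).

log(w - 1)/240 + 11*log(w + 1)/40 - 110*log(w + 2)/39 + 487*log(w + 3)/144 - 1967*log(w**2 + 9)/4680 - 35*atan(w/3)/468 + C

Factor the denominator: (w - 1)*(w + 1)*(w + 2)*(w + 3)*(w**2 + 9).
Partial-fraction decomposition: -7*(281*w + 75)/(2340*(w**2 + 9)) + 487/(144*(w + 3)) - 110/(39*(w + 2)) + 11/(40*(w + 1)) + 1/(240*(w - 1)).
Integrate each term; A/(w−a) gives A·log|w−a|; the (Bw+D)/(w²+p²) term gives a log and an atan.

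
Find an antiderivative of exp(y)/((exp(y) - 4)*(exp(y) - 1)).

Let u = e^y, du = e^y dy.
The integral becomes ∫ du/((u-4)(u-1)); decompose into partial fractions.

log(exp(y) - 4)/3 - log(exp(y) - 1)/3 + C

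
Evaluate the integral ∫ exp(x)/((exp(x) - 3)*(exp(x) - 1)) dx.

log(exp(x) - 3)/2 - log(exp(x) - 1)/2 + C

Let u = e^x, du = e^x dx.
The integral becomes ∫ du/((u-3)(u-1)); decompose into partial fractions.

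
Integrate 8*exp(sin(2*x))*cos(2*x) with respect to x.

Let u = sin(2*x), so du = (2*cos(2*x)) dx.
Rewriting, the integral becomes 4·∫ e^u du = 4·e^u.
Substituting back, u = sin(2*x).

4*exp(sin(2*x)) + C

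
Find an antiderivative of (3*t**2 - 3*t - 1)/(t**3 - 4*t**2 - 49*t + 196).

Factor the denominator: (t - 7)*(t - 4)*(t + 7).
Partial-fraction decomposition: 167/(154*(t + 7)) - 35/(33*(t - 4)) + 125/(42*(t - 7)).
Integrate each term: A/(t−a) contributes A·log|t−a|.

125*log(t - 7)/42 - 35*log(t - 4)/33 + 167*log(t + 7)/154 + C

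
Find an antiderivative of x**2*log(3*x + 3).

Use integration by parts with u = log(3*x + 3), dv = x**2 dx.
Then du = 3/(3*x + 3) dx and v = x**3/3.

x**3*log(3*x + 3)/3 - x**3/9 + x**2/6 - x/3 + log(x + 1)/3 + C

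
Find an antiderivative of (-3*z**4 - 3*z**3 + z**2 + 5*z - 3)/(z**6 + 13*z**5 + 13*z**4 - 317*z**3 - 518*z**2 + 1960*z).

Factor the denominator: z*(z - 4)*(z - 2)*(z + 5)*(z + 7)**2.
Partial-fraction decomposition: -2135797/(1920996*(z + 7)) - 6163/(1386*(z + 7)**2) + 167/(140*(z + 5)) + 61/(2268*(z - 2)) - 103/(968*(z - 4)) - 3/(1960*z).
Integrate each term; A/(z−a) gives A·log|z−a|; A/(z−a)² gives −A/(z−a).

-3*log(z)/1960 - 103*log(z - 4)/968 + 61*log(z - 2)/2268 + 167*log(z + 5)/140 - 2135797*log(z + 7)/1920996 + 6163/(1386*z + 9702) + C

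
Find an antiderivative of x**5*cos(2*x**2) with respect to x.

Let u = x², du = 2x dx; rewrite as (1/2)∫ u^2·cos(2u) du.
Now integrate by parts 2 times.

x**4*sin(2*x**2)/4 + x**2*cos(2*x**2)/4 - sin(2*x**2)/8 + C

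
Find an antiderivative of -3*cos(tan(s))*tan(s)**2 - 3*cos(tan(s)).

-3*sin(tan(s)) + C

Let u = tan(s), so du = (tan(s)**2 + 1) ds.
Rewriting, the integral becomes -3·∫ cos(u) du = -3·sin(u).
Substituting back, u = tan(s).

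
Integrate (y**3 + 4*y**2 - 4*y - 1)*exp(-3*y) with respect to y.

Use integration by parts with u = y**3 + 4*y**2 - 4*y - 1, dv = exp(-3*y) dy, so v = -exp(-3*y)/3.
Apply parts 3 times (tabular method): alternate signs, differentiate u down to 0, integrate dv up.

(-9*y**3 - 45*y**2 + 6*y + 11)*exp(-3*y)/27 + C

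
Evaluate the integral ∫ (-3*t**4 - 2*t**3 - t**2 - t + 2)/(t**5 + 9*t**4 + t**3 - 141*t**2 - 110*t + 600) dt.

Factor the denominator: (t - 3)*(t - 2)*(t + 4)*(t + 5)**2.
Partial-fraction decomposition: 40549/(3136*(t + 5)) + 1643/(56*(t + 5)**2) - 325/(21*(t + 4)) + 34/(147*(t - 2)) - 307/(448*(t - 3)).
Integrate each term; A/(t−a) gives A·log|t−a|; A/(t−a)² gives −A/(t−a).

-307*log(t - 3)/448 + 34*log(t - 2)/147 - 325*log(t + 4)/21 + 40549*log(t + 5)/3136 - 1643/(56*t + 280) + C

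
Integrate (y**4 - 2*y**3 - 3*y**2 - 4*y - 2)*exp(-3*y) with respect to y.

Use integration by parts with u = y**4 - 2*y**3 - 3*y**2 - 4*y - 2, dv = exp(-3*y) dy, so v = -exp(-3*y)/3.
Apply parts 4 times (tabular method): alternate signs, differentiate u down to 0, integrate dv up.

(-27*y**4 + 18*y**3 + 99*y**2 + 174*y + 112)*exp(-3*y)/81 + C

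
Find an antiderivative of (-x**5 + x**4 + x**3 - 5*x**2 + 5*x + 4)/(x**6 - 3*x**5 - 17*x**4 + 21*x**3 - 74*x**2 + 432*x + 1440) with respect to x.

Factor the denominator: (x - 5)*(x - 4)*(x + 2)*(x + 4)*(x**2 + 9).
Partial-fraction decomposition: -(401*x - 35)/(2210*(x**2 + 9)) - 14/(45*(x + 4)) + 1/(78*(x + 2)) + 19/(30*(x - 4)) - 353/(306*(x - 5)).
Integrate each term; A/(x−a) gives A·log|x−a|; the (Bx+D)/(x²+p²) term gives a log and an atan.

-353*log(x - 5)/306 + 19*log(x - 4)/30 + log(x + 2)/78 - 14*log(x + 4)/45 - 401*log(x**2 + 9)/4420 + 7*atan(x/3)/1326 + C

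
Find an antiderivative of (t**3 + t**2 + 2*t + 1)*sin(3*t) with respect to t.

Use integration by parts with u = t**3 + t**2 + 2*t + 1, dv = sin(3*t) dt, so v = -cos(3*t)/3.
Apply parts 3 times (tabular method): alternate signs, differentiate u down to 0, integrate dv up.

-t**3*cos(3*t)/3 + t**2*sin(3*t)/3 - t**2*cos(3*t)/3 + 2*t*sin(3*t)/9 - 4*t*cos(3*t)/9 + 4*sin(3*t)/27 - 7*cos(3*t)/27 + C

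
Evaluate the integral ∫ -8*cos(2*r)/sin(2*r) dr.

Let u = sin(2*r), so du = (2*cos(2*r)) dr.
Rewriting, the integral becomes -4·∫ 1/u du = -4·log(u).
Substituting back, u = sin(2*r).

-4*log(sin(2*r)) + C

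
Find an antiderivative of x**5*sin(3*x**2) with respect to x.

-x**4*cos(3*x**2)/6 + x**2*sin(3*x**2)/9 + cos(3*x**2)/27 + C

Let u = x², du = 2x dx; rewrite as (1/2)∫ u^2·sin(3u) du.
Now integrate by parts 2 times.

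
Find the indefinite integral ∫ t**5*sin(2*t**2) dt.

Let u = t², du = 2t dt; rewrite as (1/2)∫ u^2·sin(2u) du.
Now integrate by parts 2 times.

-t**4*cos(2*t**2)/4 + t**2*sin(2*t**2)/4 + cos(2*t**2)/8 + C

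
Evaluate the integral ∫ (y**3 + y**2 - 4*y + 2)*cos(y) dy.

y**3*sin(y) + y**2*sin(y) + 3*y**2*cos(y) - 10*y*sin(y) + 2*y*cos(y) - 10*cos(y) + C

Use integration by parts with u = y**3 + y**2 - 4*y + 2, dv = cos(y) dy, so v = sin(y).
Apply parts 3 times (tabular method): alternate signs, differentiate u down to 0, integrate dv up.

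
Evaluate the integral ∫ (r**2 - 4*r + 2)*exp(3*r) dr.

(9*r**2 - 42*r + 32)*exp(3*r)/27 + C

Use integration by parts with u = r**2 - 4*r + 2, dv = exp(3*r) dr, so v = exp(3*r)/3.
Apply parts 2 times (tabular method): alternate signs, differentiate u down to 0, integrate dv up.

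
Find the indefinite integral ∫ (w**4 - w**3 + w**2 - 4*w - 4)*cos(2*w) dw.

w**4*sin(2*w)/2 - w**3*sin(2*w)/2 + w**3*cos(2*w) - w**2*sin(2*w) - 3*w**2*cos(2*w)/4 - 5*w*sin(2*w)/4 - w*cos(2*w) - 3*sin(2*w)/2 - 5*cos(2*w)/8 + C

Use integration by parts with u = w**4 - w**3 + w**2 - 4*w - 4, dv = cos(2*w) dw, so v = sin(2*w)/2.
Apply parts 4 times (tabular method): alternate signs, differentiate u down to 0, integrate dv up.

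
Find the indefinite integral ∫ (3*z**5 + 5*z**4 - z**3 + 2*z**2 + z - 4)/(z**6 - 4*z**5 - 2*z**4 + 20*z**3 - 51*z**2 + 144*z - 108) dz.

18443*log(z - 3)/6084 + 3*log(z - 1)/40 + 11*log(z + 3)/72 - 219*log(z**2 + 4)/1690 + 458*atan(z/2)/845 - 281/(39*z - 117) + C

Factor the denominator: (z - 3)**2*(z - 1)*(z + 3)*(z**2 + 4).
Partial-fraction decomposition: -(219*z - 916)/(845*(z**2 + 4)) + 11/(72*(z + 3)) + 3/(40*(z - 1)) + 18443/(6084*(z - 3)) + 281/(39*(z - 3)**2).
Integrate each term; A/(z−a) gives A·log|z−a|; the (Bz+D)/(z²+p²) term gives a log and an atan.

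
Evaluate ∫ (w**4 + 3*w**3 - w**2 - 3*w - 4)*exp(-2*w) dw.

(-4*w**4 - 20*w**3 - 26*w**2 - 14*w + 9)*exp(-2*w)/8 + C

Use integration by parts with u = w**4 + 3*w**3 - w**2 - 3*w - 4, dv = exp(-2*w) dw, so v = -exp(-2*w)/2.
Apply parts 4 times (tabular method): alternate signs, differentiate u down to 0, integrate dv up.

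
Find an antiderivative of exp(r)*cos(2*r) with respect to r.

2*exp(r)*sin(2*r)/5 + exp(r)*cos(2*r)/5 + C

Let I denote the integral. Integrate by parts with u = cos(2*r), dv = exp(r) dr, so v = exp(r): I = exp(r)*cos(2*r) + 2·∫ exp(r)*sin(2*r) dr.
Apply parts again with u = sin(2*r), dv = exp(r) dr: ∫ exp(r)*sin(2*r) dr = exp(r)*sin(2*r) − 2·I. Substituting back brings back I: I = 2*exp(r)*sin(2*r) + exp(r)*cos(2*r) − 4·I.
Solving for I: (1 + 4)·I equals the remaining terms, so I = (1/5)·(2*exp(r)*sin(2*r) + exp(r)*cos(2*r)).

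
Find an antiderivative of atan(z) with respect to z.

Use integration by parts with u = arctan(z), dv = dz.
Then du = 1/(z**2 + 1) dz.

z*atan(z) - log(z**2 + 1)/2 + C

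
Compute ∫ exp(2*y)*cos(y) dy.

Let I denote the integral. Integrate by parts with u = cos(y), dv = exp(2*y) dy, so v = exp(2*y)/2: I = exp(2*y)*cos(y)/2 + (1/2)·∫ exp(2*y)*sin(y) dy.
Apply parts again with u = sin(y), dv = exp(2*y) dy: ∫ exp(2*y)*sin(y) dy = exp(2*y)*sin(y)/2 − (1/2)·I. Substituting back brings back I: I = exp(2*y)*sin(y)/4 + exp(2*y)*cos(y)/2 − (1/4)·I.
Solving for I: (1 + 1/4)·I equals the remaining terms, so I = (4/5)·(exp(2*y)*sin(y)/4 + exp(2*y)*cos(y)/2).

exp(2*y)*sin(y)/5 + 2*exp(2*y)*cos(y)/5 + C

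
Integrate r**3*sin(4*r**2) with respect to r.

-r**2*cos(4*r**2)/8 + sin(4*r**2)/32 + C

Let u = r², du = 2r dr; rewrite as (1/2)∫ u^1·sin(4u) du.
Now integrate by parts 1 time.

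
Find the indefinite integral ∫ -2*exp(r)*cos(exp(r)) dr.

Let u = exp(r), so du = (exp(r)) dr.
Rewriting, the integral becomes -2·∫ cos(u) du = -2·sin(u).
Substituting back, u = exp(r).

-2*sin(exp(r)) + C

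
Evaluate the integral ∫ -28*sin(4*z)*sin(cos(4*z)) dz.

-7*cos(cos(4*z)) + C

Let u = cos(4*z), so du = (-4*sin(4*z)) dz.
Rewriting, the integral becomes 7·∫ sin(u) du = 7·-cos(u).
Substituting back, u = cos(4*z).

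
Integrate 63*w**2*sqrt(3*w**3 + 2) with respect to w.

14*(3*w**3 + 2)**(3/2)/3 + C

Let u = 3*w**3 + 2, so du = (9*w**2) dw.
Rewriting, the integral becomes 7·∫ √u du = 7·(2/3)u^(3/2).
Substituting back, u = 3*w**3 + 2.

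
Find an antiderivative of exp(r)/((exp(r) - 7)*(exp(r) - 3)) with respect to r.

log(exp(r) - 7)/4 - log(exp(r) - 3)/4 + C

Let u = e^r, du = e^r dr.
The integral becomes ∫ du/((u-3)(u-7)); decompose into partial fractions.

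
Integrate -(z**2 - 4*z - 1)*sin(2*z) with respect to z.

Use integration by parts with u = z**2 - 4*z - 1, dv = -sin(2*z) dz, so v = cos(2*z)/2.
Apply parts 2 times (tabular method): alternate signs, differentiate u down to 0, integrate dv up.

z**2*cos(2*z)/2 - z*sin(2*z)/2 - 2*z*cos(2*z) + sin(2*z) - 3*cos(2*z)/4 + C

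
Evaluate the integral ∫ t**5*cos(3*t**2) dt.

t**4*sin(3*t**2)/6 + t**2*cos(3*t**2)/9 - sin(3*t**2)/27 + C

Let u = t², du = 2t dt; rewrite as (1/2)∫ u^2·cos(3u) du.
Now integrate by parts 2 times.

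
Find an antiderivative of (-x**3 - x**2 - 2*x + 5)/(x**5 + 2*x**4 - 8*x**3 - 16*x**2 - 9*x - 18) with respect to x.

-37*log(x - 3)/300 - 13*log(x + 2)/25 + 29*log(x + 3)/60 + 2*log(x**2 + 1)/25 - 11*atan(x)/50 + C

Factor the denominator: (x - 3)*(x + 2)*(x + 3)*(x**2 + 1).
Partial-fraction decomposition: (8*x - 11)/(50*(x**2 + 1)) + 29/(60*(x + 3)) - 13/(25*(x + 2)) - 37/(300*(x - 3)).
Integrate each term; A/(x−a) gives A·log|x−a|; the (Bx+D)/(x²+p²) term gives a log and an atan.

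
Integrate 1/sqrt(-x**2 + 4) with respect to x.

asin(x/2) + C

Substitute x = 2·sin(θ), so dx = 2·cos(θ) dθ and the radical becomes sqrt(-x**2 + 4) = 2·cos(θ) by the Pythagorean identity.
Integrate the resulting trig expression in θ, then back-substitute θ = asin(x/2), sin(θ) = x/2, cos(θ) = sqrt(-x**2 + 4)/2 (absorbing any constant into C).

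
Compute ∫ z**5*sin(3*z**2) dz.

Let u = z², du = 2z dz; rewrite as (1/2)∫ u^2·sin(3u) du.
Now integrate by parts 2 times.

-z**4*cos(3*z**2)/6 + z**2*sin(3*z**2)/9 + cos(3*z**2)/27 + C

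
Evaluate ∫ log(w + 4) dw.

w*log(w + 4) - w + 4*log(w + 4) + C

Use integration by parts with u = log(w + 4), dv = dw.
Then du = 1/(w + 4) dw and v = w.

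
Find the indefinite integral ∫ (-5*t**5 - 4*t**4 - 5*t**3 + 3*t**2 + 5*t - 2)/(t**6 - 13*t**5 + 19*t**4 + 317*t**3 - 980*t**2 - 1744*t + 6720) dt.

Factor the denominator: (t - 7)*(t - 5)*(t - 4)**2*(t + 3)*(t + 4).
Partial-fraction decomposition: -2221/(3168*(t + 4)) + 37/(140*(t + 3)) - 173423/(2016*(t - 4)) - 457/(12*(t - 4)**2) + 4663/(36*(t - 5)) - 47587/(990*(t - 7)).
Integrate each term; A/(t−a) gives A·log|t−a|; A/(t−a)² gives −A/(t−a).

-47587*log(t - 7)/990 + 4663*log(t - 5)/36 - 173423*log(t - 4)/2016 + 37*log(t + 3)/140 - 2221*log(t + 4)/3168 + 457/(12*t - 48) + C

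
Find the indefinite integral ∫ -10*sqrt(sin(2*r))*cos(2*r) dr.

Let u = sin(2*r), so du = (2*cos(2*r)) dr.
Rewriting, the integral becomes -5·∫ √u du = -5·(2/3)u^(3/2).
Substituting back, u = sin(2*r).

-10*sin(2*r)**(3/2)/3 + C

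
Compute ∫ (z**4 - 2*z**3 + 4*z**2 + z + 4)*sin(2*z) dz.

-z**4*cos(2*z)/2 + z**3*sin(2*z) + z**3*cos(2*z) - 3*z**2*sin(2*z)/2 - z**2*cos(2*z)/2 + z*sin(2*z)/2 - 2*z*cos(2*z) + sin(2*z) - 7*cos(2*z)/4 + C

Use integration by parts with u = z**4 - 2*z**3 + 4*z**2 + z + 4, dv = sin(2*z) dz, so v = -cos(2*z)/2.
Apply parts 4 times (tabular method): alternate signs, differentiate u down to 0, integrate dv up.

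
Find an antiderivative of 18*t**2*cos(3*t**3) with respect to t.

2*sin(3*t**3) + C

Let u = 3*t**3, so du = (9*t**2) dt.
Rewriting, the integral becomes 2·∫ cos(u) du = 2·sin(u).
Substituting back, u = 3*t**3.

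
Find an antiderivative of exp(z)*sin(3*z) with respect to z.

exp(z)*sin(3*z)/10 - 3*exp(z)*cos(3*z)/10 + C

Let I denote the integral. Integrate by parts with u = sin(3*z), dv = exp(z) dz, so v = exp(z): I = exp(z)*sin(3*z) − 3·∫ exp(z)*cos(3*z) dz.
Apply parts again with u = cos(3*z), dv = exp(z) dz: ∫ exp(z)*cos(3*z) dz = exp(z)*cos(3*z) + 3·I. Substituting back brings back I: I = exp(z)*sin(3*z) - 3*exp(z)*cos(3*z) − 9·I.
Solving for I: (1 + 9)·I equals the remaining terms, so I = (1/10)·(exp(z)*sin(3*z) - 3*exp(z)*cos(3*z)).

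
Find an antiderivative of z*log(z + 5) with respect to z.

z**2*log(z + 5)/2 - z**2/4 + 5*z/2 - 25*log(z + 5)/2 + C

Use integration by parts with u = log(z + 5), dv = z dz.
Then du = 1/(z + 5) dz and v = z**2/2.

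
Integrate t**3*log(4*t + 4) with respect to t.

t**4*log(4*t + 4)/4 - t**4/16 + t**3/12 - t**2/8 + t/4 - log(t + 1)/4 + C

Use integration by parts with u = log(4*t + 4), dv = t**3 dt.
Then du = 4/(4*t + 4) dt and v = t**4/4.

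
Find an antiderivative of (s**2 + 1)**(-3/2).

s/sqrt(s**2 + 1) + C

Substitute s = tan(θ), so ds = sec(θ)^2 dθ and the radical becomes sqrt(s**2 + 1) = sec(θ) by the Pythagorean identity.
Integrate the resulting trig expression in θ, then back-substitute tan(θ) = s, sec(θ) = sqrt(s**2 + 1) (absorbing any constant into C).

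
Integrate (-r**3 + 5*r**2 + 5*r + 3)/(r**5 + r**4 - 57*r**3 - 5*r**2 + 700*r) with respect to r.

Factor the denominator: r*(r - 5)**2*(r + 4)*(r + 7).
Partial-fraction decomposition: 139/(756*(r + 7)) - 127/(972*(r + 4)) - 1397/(24300*(r - 5)) + 7/(135*(r - 5)**2) + 3/(700*r).
Integrate each term; A/(r−a) gives A·log|r−a|; A/(r−a)² gives −A/(r−a).

3*log(r)/700 - 1397*log(r - 5)/24300 - 127*log(r + 4)/972 + 139*log(r + 7)/756 - 7/(135*r - 675) + C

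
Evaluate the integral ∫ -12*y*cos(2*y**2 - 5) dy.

Let u = 2*y**2 - 5, so du = (4*y) dy.
Rewriting, the integral becomes -3·∫ cos(u) du = -3·sin(u).
Substituting back, u = 2*y**2 - 5.

-3*sin(2*y**2 - 5) + C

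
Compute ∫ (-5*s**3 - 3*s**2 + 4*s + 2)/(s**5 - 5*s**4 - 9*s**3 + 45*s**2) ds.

22*log(s)/225 - 339*log(s - 5)/200 + 37*log(s - 3)/27 + 49*log(s + 3)/216 - 2/(45*s) + C

Factor the denominator: s**2*(s - 5)*(s - 3)*(s + 3).
Partial-fraction decomposition: 49/(216*(s + 3)) + 37/(27*(s - 3)) - 339/(200*(s - 5)) + 22/(225*s) + 2/(45*s**2).
Integrate each term; A/(s−a) gives A·log|s−a|; A/(s−a)² gives −A/(s−a).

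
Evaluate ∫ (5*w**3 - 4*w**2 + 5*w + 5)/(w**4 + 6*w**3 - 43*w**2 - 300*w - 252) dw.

1559*log(w - 7)/1352 + 9*log(w + 1)/200 + 16063*log(w + 6)/4225 + 1249/(65*w + 390) + C

Factor the denominator: (w - 7)*(w + 1)*(w + 6)**2.
Partial-fraction decomposition: 16063/(4225*(w + 6)) - 1249/(65*(w + 6)**2) + 9/(200*(w + 1)) + 1559/(1352*(w - 7)).
Integrate each term; A/(w−a) gives A·log|w−a|; A/(w−a)² gives −A/(w−a).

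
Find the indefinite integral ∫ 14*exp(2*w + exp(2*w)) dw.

Let u = exp(2*w), so du = (2*exp(2*w)) dw.
Rewriting, the integral becomes 7·∫ e^u du = 7·e^u.
Substituting back, u = exp(2*w).

7*exp(exp(2*w)) + C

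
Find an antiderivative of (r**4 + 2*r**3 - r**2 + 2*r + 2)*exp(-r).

(-r**4 - 6*r**3 - 17*r**2 - 36*r - 38)*exp(-r) + C

Use integration by parts with u = r**4 + 2*r**3 - r**2 + 2*r + 2, dv = exp(-r) dr, so v = -exp(-r).
Apply parts 4 times (tabular method): alternate signs, differentiate u down to 0, integrate dv up.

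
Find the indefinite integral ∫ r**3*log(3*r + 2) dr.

Use integration by parts with u = log(3*r + 2), dv = r**3 dr.
Then du = 3/(3*r + 2) dr and v = r**4/4.

r**4*log(3*r + 2)/4 - r**4/16 + r**3/18 - r**2/18 + 2*r/27 - 4*log(3*r + 2)/81 + C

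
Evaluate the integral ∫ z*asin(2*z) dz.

Use integration by parts with u = arcsin(2*z), dv = z dz.
Then du = 2/sqrt(-4*z**2 + 1) dz.

z**2*asin(2*z)/2 + z*sqrt(-4*z**2 + 1)/8 - asin(2*z)/16 + C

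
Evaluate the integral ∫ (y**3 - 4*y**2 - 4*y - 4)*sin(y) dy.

Use integration by parts with u = y**3 - 4*y**2 - 4*y - 4, dv = sin(y) dy, so v = -cos(y).
Apply parts 3 times (tabular method): alternate signs, differentiate u down to 0, integrate dv up.

-y**3*cos(y) + 3*y**2*sin(y) + 4*y**2*cos(y) - 8*y*sin(y) + 10*y*cos(y) - 10*sin(y) - 4*cos(y) + C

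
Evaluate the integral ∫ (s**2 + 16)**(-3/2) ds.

Substitute s = 4·tan(θ), so ds = 4·sec(θ)^2 dθ and the radical becomes sqrt(s**2 + 16) = 4·sec(θ) by the Pythagorean identity.
Integrate the resulting trig expression in θ, then back-substitute tan(θ) = s/4, sec(θ) = sqrt(s**2 + 16)/4 (absorbing any constant into C).

s/(16*sqrt(s**2 + 16)) + C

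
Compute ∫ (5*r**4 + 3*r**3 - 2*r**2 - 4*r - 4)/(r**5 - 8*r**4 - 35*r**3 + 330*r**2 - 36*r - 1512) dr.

Factor the denominator: (r - 7)*(r - 6)*(r - 3)*(r + 2)*(r + 6).
Partial-fraction decomposition: 1445/(1404*(r + 6)) - 13/(360*(r + 2)) + 113/(135*(r - 3)) - 1757/(72*(r - 6)) + 3226/(117*(r - 7)).
Integrate each term: A/(r−a) contributes A·log|r−a|.

3226*log(r - 7)/117 - 1757*log(r - 6)/72 + 113*log(r - 3)/135 - 13*log(r + 2)/360 + 1445*log(r + 6)/1404 + C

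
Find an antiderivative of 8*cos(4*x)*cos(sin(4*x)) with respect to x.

2*sin(sin(4*x)) + C

Let u = sin(4*x), so du = (4*cos(4*x)) dx.
Rewriting, the integral becomes 2·∫ cos(u) du = 2·sin(u).
Substituting back, u = sin(4*x).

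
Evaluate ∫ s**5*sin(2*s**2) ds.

-s**4*cos(2*s**2)/4 + s**2*sin(2*s**2)/4 + cos(2*s**2)/8 + C

Let u = s², du = 2s ds; rewrite as (1/2)∫ u^2·sin(2u) du.
Now integrate by parts 2 times.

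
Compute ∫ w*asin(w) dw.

Use integration by parts with u = arcsin(w), dv = w dw.
Then du = 1/sqrt(-w**2 + 1) dw.

w**2*asin(w)/2 + w*sqrt(-w**2 + 1)/4 - asin(w)/4 + C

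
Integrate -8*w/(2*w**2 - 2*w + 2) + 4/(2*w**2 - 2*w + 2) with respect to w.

Let u = 2*w**2 - 2*w + 2, so du = (4*w - 2) dw.
Rewriting, the integral becomes -2·∫ 1/u du = -2·log(u).
Substituting back, u = 2*w**2 - 2*w + 2.

-2*log(2*w**2 - 2*w + 2) + C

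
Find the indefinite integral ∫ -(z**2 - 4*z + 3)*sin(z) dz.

z**2*cos(z) - 2*z*sin(z) - 4*z*cos(z) + 4*sin(z) + cos(z) + C

Use integration by parts with u = z**2 - 4*z + 3, dv = -sin(z) dz, so v = cos(z).
Apply parts 2 times (tabular method): alternate signs, differentiate u down to 0, integrate dv up.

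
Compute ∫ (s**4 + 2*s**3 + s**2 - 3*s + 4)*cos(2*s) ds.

Use integration by parts with u = s**4 + 2*s**3 + s**2 - 3*s + 4, dv = cos(2*s) ds, so v = sin(2*s)/2.
Apply parts 4 times (tabular method): alternate signs, differentiate u down to 0, integrate dv up.

s**4*sin(2*s)/2 + s**3*sin(2*s) + s**3*cos(2*s) - s**2*sin(2*s) + 3*s**2*cos(2*s)/2 - 3*s*sin(2*s) - s*cos(2*s) + 5*sin(2*s)/2 - 3*cos(2*s)/2 + C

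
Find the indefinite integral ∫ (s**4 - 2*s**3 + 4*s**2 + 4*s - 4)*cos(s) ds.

s**4*sin(s) - 2*s**3*sin(s) + 4*s**3*cos(s) - 8*s**2*sin(s) - 6*s**2*cos(s) + 16*s*sin(s) - 16*s*cos(s) + 12*sin(s) + 16*cos(s) + C

Use integration by parts with u = s**4 - 2*s**3 + 4*s**2 + 4*s - 4, dv = cos(s) ds, so v = sin(s).
Apply parts 4 times (tabular method): alternate signs, differentiate u down to 0, integrate dv up.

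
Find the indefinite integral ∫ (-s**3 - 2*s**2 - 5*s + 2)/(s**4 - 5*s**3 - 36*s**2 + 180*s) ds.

Factor the denominator: s*(s - 6)*(s - 5)*(s + 6).
Partial-fraction decomposition: -2/(9*(s + 6)) + 18/(5*(s - 5)) - 79/(18*(s - 6)) + 1/(90*s).
Integrate each term: A/(s−a) contributes A·log|s−a|.

log(s)/90 - 79*log(s - 6)/18 + 18*log(s - 5)/5 - 2*log(s + 6)/9 + C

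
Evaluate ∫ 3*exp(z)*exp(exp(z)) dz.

Let u = exp(z), so du = (exp(z)) dz.
Rewriting, the integral becomes 3·∫ e^u du = 3·e^u.
Substituting back, u = exp(z).

3*exp(exp(z)) + C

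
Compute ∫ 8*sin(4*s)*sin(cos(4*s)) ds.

Let u = cos(4*s), so du = (-4*sin(4*s)) ds.
Rewriting, the integral becomes -2·∫ sin(u) du = -2·-cos(u).
Substituting back, u = cos(4*s).

2*cos(cos(4*s)) + C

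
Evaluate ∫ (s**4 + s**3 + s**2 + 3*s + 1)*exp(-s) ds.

Use integration by parts with u = s**4 + s**3 + s**2 + 3*s + 1, dv = exp(-s) ds, so v = -exp(-s).
Apply parts 4 times (tabular method): alternate signs, differentiate u down to 0, integrate dv up.

(-s**4 - 5*s**3 - 16*s**2 - 35*s - 36)*exp(-s) + C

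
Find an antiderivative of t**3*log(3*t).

t**4*(log(t) + log(3))/4 - t**4/16 + C

Use integration by parts with u = log(3*t), dv = t**3 dt.
Then du = 1/t dt and v = t**4/4.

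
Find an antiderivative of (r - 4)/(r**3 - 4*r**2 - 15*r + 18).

Factor the denominator: (r - 6)*(r - 1)*(r + 3).
Partial-fraction decomposition: -7/(36*(r + 3)) + 3/(20*(r - 1)) + 2/(45*(r - 6)).
Integrate each term: A/(r−a) contributes A·log|r−a|.

2*log(r - 6)/45 + 3*log(r - 1)/20 - 7*log(r + 3)/36 + C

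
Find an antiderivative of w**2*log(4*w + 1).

Use integration by parts with u = log(4*w + 1), dv = w**2 dw.
Then du = 4/(4*w + 1) dw and v = w**3/3.

w**3*log(4*w + 1)/3 - w**3/9 + w**2/24 - w/48 + log(4*w + 1)/192 + C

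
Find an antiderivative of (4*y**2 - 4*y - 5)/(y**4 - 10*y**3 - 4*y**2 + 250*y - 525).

Factor the denominator: (y - 7)*(y - 5)*(y - 3)*(y + 5).
Partial-fraction decomposition: -23/(192*(y + 5)) + 19/(64*(y - 3)) - 15/(8*(y - 5)) + 163/(96*(y - 7)).
Integrate each term: A/(y−a) contributes A·log|y−a|.

163*log(y - 7)/96 - 15*log(y - 5)/8 + 19*log(y - 3)/64 - 23*log(y + 5)/192 + C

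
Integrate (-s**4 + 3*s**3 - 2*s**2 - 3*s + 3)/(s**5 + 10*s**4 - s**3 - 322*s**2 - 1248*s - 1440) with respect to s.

-49*log(s - 6)/660 + 28*log(s + 3)/3 + 733*log(s + 4)/20 - 516*log(s + 5)/11 + 93/(2*s + 8) + C

Factor the denominator: (s - 6)*(s + 3)*(s + 4)**2*(s + 5).
Partial-fraction decomposition: -516/(11*(s + 5)) + 733/(20*(s + 4)) - 93/(2*(s + 4)**2) + 28/(3*(s + 3)) - 49/(660*(s - 6)).
Integrate each term; A/(s−a) gives A·log|s−a|; A/(s−a)² gives −A/(s−a).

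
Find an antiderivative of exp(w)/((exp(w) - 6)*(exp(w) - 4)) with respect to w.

Let u = e^w, du = e^w dw.
The integral becomes ∫ du/((u-4)(u-6)); decompose into partial fractions.

log(exp(w) - 6)/2 - log(exp(w) - 4)/2 + C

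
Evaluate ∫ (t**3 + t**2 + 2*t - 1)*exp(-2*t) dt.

(-4*t**3 - 10*t**2 - 18*t - 5)*exp(-2*t)/8 + C

Use integration by parts with u = t**3 + t**2 + 2*t - 1, dv = exp(-2*t) dt, so v = -exp(-2*t)/2.
Apply parts 3 times (tabular method): alternate signs, differentiate u down to 0, integrate dv up.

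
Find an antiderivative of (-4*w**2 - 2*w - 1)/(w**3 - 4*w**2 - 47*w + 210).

-157*log(w - 6)/13 + 37*log(w - 5)/4 - 61*log(w + 7)/52 + C

Factor the denominator: (w - 6)*(w - 5)*(w + 7).
Partial-fraction decomposition: -61/(52*(w + 7)) + 37/(4*(w - 5)) - 157/(13*(w - 6)).
Integrate each term: A/(w−a) contributes A·log|w−a|.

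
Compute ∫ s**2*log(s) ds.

s**3*log(s)/3 - s**3/9 + C

Use integration by parts with u = log(s), dv = s**2 ds.
Then du = 1/s ds and v = s**3/3.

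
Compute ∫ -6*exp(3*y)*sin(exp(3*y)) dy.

Let u = exp(3*y), so du = (3*exp(3*y)) dy.
Rewriting, the integral becomes -2·∫ sin(u) du = -2·-cos(u).
Substituting back, u = exp(3*y).

2*cos(exp(3*y)) + C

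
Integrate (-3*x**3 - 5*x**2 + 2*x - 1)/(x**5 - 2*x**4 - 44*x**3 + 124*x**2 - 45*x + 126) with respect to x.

-817*log(x - 6)/1443 + 121*log(x - 3)/300 + 769*log(x + 7)/6500 + 103*log(x**2 + 1)/4625 + 141*atan(x)/9250 + C

Factor the denominator: (x - 6)*(x - 3)*(x + 7)*(x**2 + 1).
Partial-fraction decomposition: (412*x + 141)/(9250*(x**2 + 1)) + 769/(6500*(x + 7)) + 121/(300*(x - 3)) - 817/(1443*(x - 6)).
Integrate each term; A/(x−a) gives A·log|x−a|; the (Bx+D)/(x²+p²) term gives a log and an atan.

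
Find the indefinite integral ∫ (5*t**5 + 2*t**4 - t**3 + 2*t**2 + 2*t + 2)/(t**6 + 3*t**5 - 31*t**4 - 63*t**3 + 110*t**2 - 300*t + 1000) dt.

1401*log(t - 5)/725 - 33*log(t - 2)/196 + 3137454*log(t + 5)/1030225 + 641*log(t**2 + 4)/6728 - 167*atan(t/2)/3364 + 7104/(1015*t + 5075) + C

Factor the denominator: (t - 5)*(t - 2)*(t + 5)**2*(t**2 + 4).
Partial-fraction decomposition: (641*t - 334)/(3364*(t**2 + 4)) + 3137454/(1030225*(t + 5)) - 7104/(1015*(t + 5)**2) - 33/(196*(t - 2)) + 1401/(725*(t - 5)).
Integrate each term; A/(t−a) gives A·log|t−a|; the (Bt+D)/(t²+p²) term gives a log and an atan.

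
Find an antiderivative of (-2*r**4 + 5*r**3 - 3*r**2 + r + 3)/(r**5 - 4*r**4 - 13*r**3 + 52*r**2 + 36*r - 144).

-233*log(r - 4)/84 + 8*log(r - 3)/5 + log(r - 2)/40 + 83*log(r + 2)/120 - 54*log(r + 3)/35 + C

Factor the denominator: (r - 4)*(r - 3)*(r - 2)*(r + 2)*(r + 3).
Partial-fraction decomposition: -54/(35*(r + 3)) + 83/(120*(r + 2)) + 1/(40*(r - 2)) + 8/(5*(r - 3)) - 233/(84*(r - 4)).
Integrate each term: A/(r−a) contributes A·log|r−a|.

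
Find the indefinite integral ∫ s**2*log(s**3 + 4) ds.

s**3*log(s**3 + 4)/3 - s**3/3 + 4*log(s**3 + 4)/3 + C

Let u = s**3 + 4, so du = (3*s**2) ds.
The integral becomes (1/3)·∫ log(u) du; integrate by parts with u′=log(u), dv′=du.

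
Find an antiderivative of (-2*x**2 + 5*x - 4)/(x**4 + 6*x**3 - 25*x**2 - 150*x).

2*log(x)/75 - 29*log(x - 5)/550 - 79*log(x + 5)/50 + 53*log(x + 6)/33 + C

Factor the denominator: x*(x - 5)*(x + 5)*(x + 6).
Partial-fraction decomposition: 53/(33*(x + 6)) - 79/(50*(x + 5)) - 29/(550*(x - 5)) + 2/(75*x).
Integrate each term: A/(x−a) contributes A·log|x−a|.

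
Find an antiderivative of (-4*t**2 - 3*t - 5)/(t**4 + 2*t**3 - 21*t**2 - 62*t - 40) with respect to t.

-20*log(t - 5)/63 + log(t + 1)/3 - 15*log(t + 2)/14 + 19*log(t + 4)/18 + C

Factor the denominator: (t - 5)*(t + 1)*(t + 2)*(t + 4).
Partial-fraction decomposition: 19/(18*(t + 4)) - 15/(14*(t + 2)) + 1/(3*(t + 1)) - 20/(63*(t - 5)).
Integrate each term: A/(t−a) contributes A·log|t−a|.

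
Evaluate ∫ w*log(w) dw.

Use integration by parts with u = log(w), dv = w dw.
Then du = 1/w dw and v = w**2/2.

w**2*log(w)/2 - w**2/4 + C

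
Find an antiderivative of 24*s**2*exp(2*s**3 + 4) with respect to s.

4*exp(2*s**3 + 4) + C

Let u = 2*s**3 + 4, so du = (6*s**2) ds.
Rewriting, the integral becomes 4·∫ e^u du = 4·e^u.
Substituting back, u = 2*s**3 + 4.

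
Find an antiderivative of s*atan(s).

Use integration by parts with u = arctan(s), dv = s ds.
Then du = 1/(s**2 + 1) ds.

s**2*atan(s)/2 - s/2 + atan(s)/2 + C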